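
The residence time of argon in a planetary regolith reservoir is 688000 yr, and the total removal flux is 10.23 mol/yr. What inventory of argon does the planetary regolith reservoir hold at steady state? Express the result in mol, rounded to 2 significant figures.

τ = M/F ⇒ M = τ × F = 688000 × 10.23 = 7.038×10^6 mol.

7.0×10^6 mol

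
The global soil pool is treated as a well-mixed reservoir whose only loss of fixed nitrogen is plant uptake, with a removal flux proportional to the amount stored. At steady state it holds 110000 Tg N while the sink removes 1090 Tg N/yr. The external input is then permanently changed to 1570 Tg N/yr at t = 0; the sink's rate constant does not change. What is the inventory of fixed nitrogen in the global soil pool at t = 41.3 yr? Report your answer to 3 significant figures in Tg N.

Residence time τ = M₀/F₀ = 100.9 yr. The eventual steady state is M_∞ = M₀·(F₁/F₀) = 110000 × 1570/1090 = 158440 Tg N.
The anomaly ΔM(t) = M(t) − M_∞ decays as ΔM₀·e^(−t/τ) with ΔM₀ = 110000 − 158440 = −48440 Tg N.
At t = 41.3 yr, e^(−t/τ) = e^(−0.4092) = 0.6642, so ΔM = −32170 Tg N and M = 158440 − 32170 = 126270 Tg N.

126000 Tg N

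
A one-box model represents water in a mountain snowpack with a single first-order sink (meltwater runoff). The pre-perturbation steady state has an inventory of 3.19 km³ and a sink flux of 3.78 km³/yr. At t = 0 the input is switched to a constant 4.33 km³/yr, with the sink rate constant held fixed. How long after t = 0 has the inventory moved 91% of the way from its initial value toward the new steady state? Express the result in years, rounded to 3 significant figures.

2.03 yr

τ = M₀/F₀ = 3.19/3.78 = 0.8439 yr.
The remaining gap fraction is e^(−t/τ); 91% covered ⇒ e^(−t/τ) = 0.0900.
t = −τ ln(0.0900) = 0.8439 × 2.408 = 2.032 yr.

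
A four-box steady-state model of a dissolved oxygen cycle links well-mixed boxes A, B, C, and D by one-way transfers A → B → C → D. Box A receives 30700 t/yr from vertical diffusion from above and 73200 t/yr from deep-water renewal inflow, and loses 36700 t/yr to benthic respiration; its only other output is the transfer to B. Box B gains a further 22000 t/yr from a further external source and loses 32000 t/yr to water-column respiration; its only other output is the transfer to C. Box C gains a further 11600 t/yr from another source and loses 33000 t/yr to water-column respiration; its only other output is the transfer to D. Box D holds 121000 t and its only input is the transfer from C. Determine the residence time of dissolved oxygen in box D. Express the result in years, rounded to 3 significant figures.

3.38 yr

Box A: F(A→B) = (30700 + 73200) − 36700 = 67200 t/yr.
Box B: F(B→C) = (67200 + 22000) − 32000 = 57200 t/yr.
Box C: F(C→D) = (57200 + 11600) − 33000 = 35800 t/yr.
Box D throughput = its input = 35800 t/yr; τ = 121000 / 35800 = 3.380 yr.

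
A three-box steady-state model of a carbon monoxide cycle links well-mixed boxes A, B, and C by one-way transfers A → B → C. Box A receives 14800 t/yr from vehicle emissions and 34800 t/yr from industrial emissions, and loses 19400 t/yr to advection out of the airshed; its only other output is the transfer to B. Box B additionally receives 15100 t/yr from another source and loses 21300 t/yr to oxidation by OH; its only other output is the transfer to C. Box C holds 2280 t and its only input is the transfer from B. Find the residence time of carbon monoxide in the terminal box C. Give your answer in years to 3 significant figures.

Box A: F(A→B) = (14800 + 34800) − 19400 = 30200 t/yr.
Box B: F(B→C) = (30200 + 15100) − 21300 = 24000 t/yr.
Box C throughput = its input = 24000 t/yr; τ = 2280 / 24000 = 0.09500 yr.

0.0950 yr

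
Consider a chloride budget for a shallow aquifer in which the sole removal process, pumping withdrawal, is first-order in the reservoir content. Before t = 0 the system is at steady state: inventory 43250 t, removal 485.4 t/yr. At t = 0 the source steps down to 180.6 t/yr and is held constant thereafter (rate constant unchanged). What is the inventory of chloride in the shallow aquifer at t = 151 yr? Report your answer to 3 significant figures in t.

21100 t

The sink rate constant is k = F₀/M₀ = 485.4/43250 = 0.01122 yr⁻¹.
Solving dM/dt = F₁ − kM with M(0) = M₀ gives M(t) = F₁/k + (M₀ − F₁/k)·e^(−kt).
F₁/k = 180.6/0.01122 = 16092 t; kt = 0.01122 × 151 = 1.695, e^(−kt) = 0.1837.
M(151) = 16092 + (43250 − 16092) × 0.1837 = 16092 + 4988 = 21080 t.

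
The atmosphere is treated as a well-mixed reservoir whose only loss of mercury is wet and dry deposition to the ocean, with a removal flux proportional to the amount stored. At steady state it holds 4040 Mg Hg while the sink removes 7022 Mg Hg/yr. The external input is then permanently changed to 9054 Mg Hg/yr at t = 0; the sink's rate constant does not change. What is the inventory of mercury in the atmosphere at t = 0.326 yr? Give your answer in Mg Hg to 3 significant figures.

τ = M₀/F₀ = 4040/7022 = 0.5753 yr; rate constant k = 1/τ.
New steady state M_∞ = F₁/k = F₁·τ = 9054 × 0.5753 = 5209.1 Mg Hg.
M(t) = M_∞ + (M₀ − M_∞)·e^(−t/τ); t/τ = 0.326/0.5753 = 0.5666, so e^(−t/τ) = 0.5674.
M(t) = 5209.1 − 1169 × 0.5674 = 4545.7 Mg Hg.

4550 Mg Hg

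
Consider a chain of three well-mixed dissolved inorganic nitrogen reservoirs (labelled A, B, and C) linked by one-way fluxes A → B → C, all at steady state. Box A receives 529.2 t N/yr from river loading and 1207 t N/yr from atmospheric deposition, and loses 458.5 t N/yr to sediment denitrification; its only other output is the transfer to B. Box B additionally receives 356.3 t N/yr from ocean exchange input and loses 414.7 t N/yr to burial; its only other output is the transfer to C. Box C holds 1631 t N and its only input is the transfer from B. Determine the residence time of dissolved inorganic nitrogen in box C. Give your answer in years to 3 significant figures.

1.34 yr

Box A: F(A→B) = (529.2 + 1207) − 458.5 = 1277.7 t N/yr.
Box B: F(B→C) = (1277.7 + 356.3) − 414.7 = 1219.3 t N/yr.
Box C throughput = its input = 1219.3 t N/yr; τ = 1631 / 1219.3 = 1.338 yr.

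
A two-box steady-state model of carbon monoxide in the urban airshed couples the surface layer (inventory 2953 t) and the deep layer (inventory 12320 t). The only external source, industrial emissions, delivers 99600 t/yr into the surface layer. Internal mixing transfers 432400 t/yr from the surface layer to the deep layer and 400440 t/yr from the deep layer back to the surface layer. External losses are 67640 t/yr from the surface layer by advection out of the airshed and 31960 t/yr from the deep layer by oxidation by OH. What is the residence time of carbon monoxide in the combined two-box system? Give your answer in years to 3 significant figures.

For the system as a whole, the A↔B exchange is internal and contributes nothing to the throughput; only the external sinks remove mass.
M_total = 2953 + 12320 = 15273 t.
ΣF_external_out = 67640 + 31960 = 99600 t/yr.
τ = M_total / ΣF_ext = 15273 / 99600 = 0.1533 yr.

0.153 yr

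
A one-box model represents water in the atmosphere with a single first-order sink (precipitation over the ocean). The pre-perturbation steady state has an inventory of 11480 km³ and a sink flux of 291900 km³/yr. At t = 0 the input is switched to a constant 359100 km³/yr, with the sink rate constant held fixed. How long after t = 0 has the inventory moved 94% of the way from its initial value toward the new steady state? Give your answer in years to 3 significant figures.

0.111 yr

τ = M₀/F₀ = 11480/291900 = 0.03933 yr.
The remaining gap fraction is e^(−t/τ); 94% covered ⇒ e^(−t/τ) = 0.0600.
t = −τ ln(0.0600) = 0.03933 × 2.813 = 0.1106 yr.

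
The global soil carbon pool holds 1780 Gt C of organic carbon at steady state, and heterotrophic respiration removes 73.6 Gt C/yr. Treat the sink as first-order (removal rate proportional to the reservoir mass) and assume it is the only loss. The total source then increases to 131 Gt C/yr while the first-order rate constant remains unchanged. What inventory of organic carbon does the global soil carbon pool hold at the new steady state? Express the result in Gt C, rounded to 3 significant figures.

Rate constant k = F/M = 73.6 / 1780 = 0.04135 yr⁻¹.
At the new steady state, source = k·M_new ⇒ M_new = 131 / 0.04135 = 3168 Gt C.
(Equivalently M_new = M × F_new/F_old = 1780 × 131/73.6.)

3170 Gt C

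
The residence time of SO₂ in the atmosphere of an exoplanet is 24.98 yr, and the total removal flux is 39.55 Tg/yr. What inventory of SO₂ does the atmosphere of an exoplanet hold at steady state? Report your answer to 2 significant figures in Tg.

990 Tg

τ = M/F ⇒ M = τ × F = 24.98 × 39.55 = 988.0 Tg.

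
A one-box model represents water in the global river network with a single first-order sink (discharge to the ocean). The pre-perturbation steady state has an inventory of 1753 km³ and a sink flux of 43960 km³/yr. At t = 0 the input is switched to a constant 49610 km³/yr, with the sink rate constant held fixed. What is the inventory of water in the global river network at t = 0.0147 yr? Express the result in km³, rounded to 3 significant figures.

The sink rate constant is k = F₀/M₀ = 43960/1753 = 25.08 yr⁻¹.
Solving dM/dt = F₁ − kM with M(0) = M₀ gives M(t) = F₁/k + (M₀ − F₁/k)·e^(−kt).
F₁/k = 49610/25.08 = 1978.3 km³; kt = 25.08 × 0.0147 = 0.3686, e^(−kt) = 0.6917.
M(0.0147) = 1978.3 + (1753 − 1978.3) × 0.6917 = 1978.3 − 155.8 = 1822.5 km³.

1820 km³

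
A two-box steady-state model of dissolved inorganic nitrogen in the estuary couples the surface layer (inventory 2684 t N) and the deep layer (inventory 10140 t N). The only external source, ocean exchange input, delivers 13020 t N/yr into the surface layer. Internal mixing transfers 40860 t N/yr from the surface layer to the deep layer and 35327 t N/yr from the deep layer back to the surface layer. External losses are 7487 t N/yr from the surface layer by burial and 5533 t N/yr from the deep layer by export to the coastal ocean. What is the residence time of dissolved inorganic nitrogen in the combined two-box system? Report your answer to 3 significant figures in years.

Treat the two boxes together as one reservoir: the mixing fluxes between them are internal recycling, so τ = ΣM / Σ(external losses).
M_total = 2684 + 10140 = 12824 t N.
ΣF_external_out = 7487 + 5533 = 13020 t N/yr.
τ = M_total / ΣF_ext = 12824 / 13020 = 0.9849 yr.

0.985 yr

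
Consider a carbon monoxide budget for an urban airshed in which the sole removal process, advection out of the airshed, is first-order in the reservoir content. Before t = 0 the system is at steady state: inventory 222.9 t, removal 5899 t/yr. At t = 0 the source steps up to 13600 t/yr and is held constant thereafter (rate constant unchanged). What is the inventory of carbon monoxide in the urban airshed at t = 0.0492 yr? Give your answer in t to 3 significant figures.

The sink rate constant is k = F₀/M₀ = 5899/222.9 = 26.46 yr⁻¹.
Solving dM/dt = F₁ − kM with M(0) = M₀ gives M(t) = F₁/k + (M₀ − F₁/k)·e^(−kt).
F₁/k = 13600/26.46 = 513.89 t; kt = 26.46 × 0.0492 = 1.302, e^(−kt) = 0.2720.
M(0.0492) = 513.89 + (222.9 − 513.89) × 0.2720 = 513.89 − 79.14 = 434.75 t.

435 t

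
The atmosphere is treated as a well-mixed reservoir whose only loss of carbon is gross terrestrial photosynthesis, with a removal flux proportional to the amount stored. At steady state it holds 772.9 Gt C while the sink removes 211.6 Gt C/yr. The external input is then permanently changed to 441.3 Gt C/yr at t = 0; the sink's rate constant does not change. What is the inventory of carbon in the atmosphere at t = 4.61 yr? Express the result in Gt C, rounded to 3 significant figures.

1370 Gt C

Residence time τ = M₀/F₀ = 3.653 yr. The eventual steady state is M_∞ = M₀·(F₁/F₀) = 772.9 × 441.3/211.6 = 1611.9 Gt C.
The anomaly ΔM(t) = M(t) − M_∞ decays as ΔM₀·e^(−t/τ) with ΔM₀ = 772.9 − 1611.9 = −839.0 Gt C.
At t = 4.61 yr, e^(−t/τ) = e^(−1.262) = 0.2831, so ΔM = −237.5 Gt C and M = 1611.9 − 237.5 = 1374.4 Gt C.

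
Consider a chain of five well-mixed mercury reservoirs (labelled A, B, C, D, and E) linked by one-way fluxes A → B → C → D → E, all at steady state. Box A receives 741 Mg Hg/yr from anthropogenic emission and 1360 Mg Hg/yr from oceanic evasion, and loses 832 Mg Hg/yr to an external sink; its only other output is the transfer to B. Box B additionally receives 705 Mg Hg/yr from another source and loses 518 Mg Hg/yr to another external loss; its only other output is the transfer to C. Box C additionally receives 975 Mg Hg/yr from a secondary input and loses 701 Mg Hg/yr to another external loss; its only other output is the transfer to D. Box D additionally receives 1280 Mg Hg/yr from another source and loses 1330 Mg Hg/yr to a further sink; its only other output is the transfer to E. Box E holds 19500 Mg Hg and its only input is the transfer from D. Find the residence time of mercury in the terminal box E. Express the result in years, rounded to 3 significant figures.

11.6 yr

Box A: F(A→B) = (741 + 1360) − 832 = 1269.0 Mg Hg/yr.
Box B: F(B→C) = (1269.0 + 705) − 518 = 1456.0 Mg Hg/yr.
Box C: F(C→D) = (1456.0 + 975) − 701 = 1730.0 Mg Hg/yr.
Box D: F(D→E) = (1730.0 + 1280) − 1330 = 1680.0 Mg Hg/yr.
Box E throughput = its input = 1680.0 Mg Hg/yr; τ = 19500 / 1680.0 = 11.61 yr.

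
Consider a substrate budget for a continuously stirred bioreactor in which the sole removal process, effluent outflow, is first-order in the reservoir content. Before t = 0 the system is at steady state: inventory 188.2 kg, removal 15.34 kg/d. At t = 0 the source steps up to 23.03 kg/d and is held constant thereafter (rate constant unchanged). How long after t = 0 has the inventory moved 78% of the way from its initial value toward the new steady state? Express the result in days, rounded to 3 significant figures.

τ = M₀/F₀ = 188.2/15.34 = 12.27 d.
The remaining gap fraction is e^(−t/τ); 78% covered ⇒ e^(−t/τ) = 0.220.
t = −τ ln(0.220) = 12.27 × 1.514 = 18.58 d.

18.6 d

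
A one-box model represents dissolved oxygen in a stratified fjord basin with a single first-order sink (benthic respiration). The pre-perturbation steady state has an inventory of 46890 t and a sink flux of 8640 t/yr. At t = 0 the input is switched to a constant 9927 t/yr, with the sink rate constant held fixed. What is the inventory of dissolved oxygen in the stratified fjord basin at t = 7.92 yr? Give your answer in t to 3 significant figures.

Residence time τ = M₀/F₀ = 5.427 yr. The eventual steady state is M_∞ = M₀·(F₁/F₀) = 46890 × 9927/8640 = 53875 t.
The anomaly ΔM(t) = M(t) − M_∞ decays as ΔM₀·e^(−t/τ) with ΔM₀ = 46890 − 53875 = −6985 t.
At t = 7.92 yr, e^(−t/τ) = e^(−1.459) = 0.2324, so ΔM = −1623 t and M = 53875 − 1623 = 52252 t.

52300 t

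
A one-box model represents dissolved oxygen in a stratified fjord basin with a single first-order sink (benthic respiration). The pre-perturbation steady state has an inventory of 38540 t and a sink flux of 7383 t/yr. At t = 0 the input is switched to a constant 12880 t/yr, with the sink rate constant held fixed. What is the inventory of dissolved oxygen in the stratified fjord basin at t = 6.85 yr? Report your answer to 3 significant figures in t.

59500 t

The sink rate constant is k = F₀/M₀ = 7383/38540 = 0.1916 yr⁻¹.
Solving dM/dt = F₁ − kM with M(0) = M₀ gives M(t) = F₁/k + (M₀ − F₁/k)·e^(−kt).
F₁/k = 12880/0.1916 = 67235 t; kt = 0.1916 × 6.85 = 1.312, e^(−kt) = 0.2692.
M(6.85) = 67235 + (38540 − 67235) × 0.2692 = 67235 − 7725 = 59510 t.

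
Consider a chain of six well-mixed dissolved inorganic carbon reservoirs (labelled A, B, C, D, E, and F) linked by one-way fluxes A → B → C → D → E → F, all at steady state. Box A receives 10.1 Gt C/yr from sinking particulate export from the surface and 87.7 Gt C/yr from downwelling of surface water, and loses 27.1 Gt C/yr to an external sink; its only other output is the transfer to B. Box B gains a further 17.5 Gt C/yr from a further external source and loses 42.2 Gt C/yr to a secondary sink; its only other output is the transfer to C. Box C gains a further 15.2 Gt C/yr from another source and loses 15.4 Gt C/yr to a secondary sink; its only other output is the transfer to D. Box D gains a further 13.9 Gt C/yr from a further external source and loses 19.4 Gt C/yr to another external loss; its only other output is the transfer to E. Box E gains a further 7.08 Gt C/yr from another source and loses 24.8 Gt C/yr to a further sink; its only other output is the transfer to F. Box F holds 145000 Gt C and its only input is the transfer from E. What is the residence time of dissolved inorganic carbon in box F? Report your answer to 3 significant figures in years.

Box A: F(A→B) = (10.1 + 87.7) − 27.1 = 70.700 Gt C/yr.
Box B: F(B→C) = (70.700 + 17.5) − 42.2 = 46.000 Gt C/yr.
Box C: F(C→D) = (46.000 + 15.2) − 15.4 = 45.800 Gt C/yr.
Box D: F(D→E) = (45.800 + 13.9) − 19.4 = 40.300 Gt C/yr.
Box E: F(E→F) = (40.300 + 7.08) − 24.8 = 22.580 Gt C/yr.
Box F throughput = its input = 22.580 Gt C/yr; τ = 145000 / 22.580 = 6422 yr.

6420 yr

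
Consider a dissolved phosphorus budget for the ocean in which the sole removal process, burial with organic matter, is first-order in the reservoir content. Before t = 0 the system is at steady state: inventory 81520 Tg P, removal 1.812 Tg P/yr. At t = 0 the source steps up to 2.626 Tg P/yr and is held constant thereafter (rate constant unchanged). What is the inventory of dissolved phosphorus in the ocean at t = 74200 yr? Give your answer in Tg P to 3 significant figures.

111000 Tg P

The sink rate constant is k = F₀/M₀ = 1.812/81520 = 2.223×10^-5 yr⁻¹.
Solving dM/dt = F₁ − kM with M(0) = M₀ gives M(t) = F₁/k + (M₀ − F₁/k)·e^(−kt).
F₁/k = 2.626/2.223×10^-5 = 118140 Tg P; kt = 2.223×10^-5 × 74200 = 1.649, e^(−kt) = 0.1922.
M(74200) = 118140 + (81520 − 118140) × 0.1922 = 118140 − 7038 = 111100 Tg P.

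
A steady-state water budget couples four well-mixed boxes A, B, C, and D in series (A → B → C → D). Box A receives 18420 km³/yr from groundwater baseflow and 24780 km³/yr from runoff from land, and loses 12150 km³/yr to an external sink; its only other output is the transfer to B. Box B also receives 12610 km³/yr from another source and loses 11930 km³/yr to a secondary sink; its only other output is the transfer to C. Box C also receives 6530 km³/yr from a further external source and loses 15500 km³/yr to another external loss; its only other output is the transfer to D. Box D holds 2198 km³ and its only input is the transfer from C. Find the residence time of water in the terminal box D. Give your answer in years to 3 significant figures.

Box A: F(A→B) = (18420 + 24780) − 12150 = 31050 km³/yr.
Box B: F(B→C) = (31050 + 12610) − 11930 = 31730 km³/yr.
Box C: F(C→D) = (31730 + 6530) − 15500 = 22760 km³/yr.
Box D throughput = its input = 22760 km³/yr; τ = 2198 / 22760 = 0.09657 yr.

0.0966 yr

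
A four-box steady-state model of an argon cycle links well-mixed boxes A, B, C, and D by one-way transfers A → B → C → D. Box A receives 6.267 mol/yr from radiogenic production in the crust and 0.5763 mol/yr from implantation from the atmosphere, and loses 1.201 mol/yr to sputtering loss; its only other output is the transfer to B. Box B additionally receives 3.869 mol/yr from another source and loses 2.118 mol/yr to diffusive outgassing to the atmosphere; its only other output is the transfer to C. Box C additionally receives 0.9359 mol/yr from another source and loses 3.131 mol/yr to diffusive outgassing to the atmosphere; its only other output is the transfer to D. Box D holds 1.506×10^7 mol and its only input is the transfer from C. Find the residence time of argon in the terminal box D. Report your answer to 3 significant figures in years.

Box A: F(A→B) = (6.267 + 0.5763) − 1.201 = 5.6423 mol/yr.
Box B: F(B→C) = (5.6423 + 3.869) − 2.118 = 7.3933 mol/yr.
Box C: F(C→D) = (7.3933 + 0.9359) − 3.131 = 5.1982 mol/yr.
Box D throughput = its input = 5.1982 mol/yr; τ = 1.506×10^7 / 5.1982 = 2.897×10^6 yr.

2.90×10^6 yr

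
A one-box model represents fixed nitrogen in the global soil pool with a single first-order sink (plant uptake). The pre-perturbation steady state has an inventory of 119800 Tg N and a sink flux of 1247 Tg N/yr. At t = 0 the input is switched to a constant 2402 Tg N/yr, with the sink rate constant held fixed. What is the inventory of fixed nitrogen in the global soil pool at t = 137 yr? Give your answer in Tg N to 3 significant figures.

204000 Tg N

τ = M₀/F₀ = 119800/1247 = 96.07 yr; rate constant k = 1/τ.
New steady state M_∞ = F₁/k = F₁·τ = 2402 × 96.07 = 230760 Tg N.
M(t) = M_∞ + (M₀ − M_∞)·e^(−t/τ); t/τ = 137/96.07 = 1.426, so e^(−t/τ) = 0.2403.
M(t) = 230760 − 111000 × 0.2403 = 204100 Tg N.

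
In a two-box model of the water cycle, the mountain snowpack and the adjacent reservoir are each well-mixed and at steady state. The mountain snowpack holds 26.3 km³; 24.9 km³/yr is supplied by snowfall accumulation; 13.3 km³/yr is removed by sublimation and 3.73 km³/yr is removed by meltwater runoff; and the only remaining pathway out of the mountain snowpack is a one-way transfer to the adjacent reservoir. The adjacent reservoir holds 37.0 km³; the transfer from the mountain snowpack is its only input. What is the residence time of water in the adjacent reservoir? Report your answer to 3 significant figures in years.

4.70 yr

Balance the mountain snowpack: ΣF_in = 24.900 km³/yr.
Transfer to the adjacent reservoir = ΣF_in − (13.3 + 3.73) = 7.8700 km³/yr.
At steady state the output of the adjacent reservoir equals its input, 7.8700 km³/yr.
τ = M / F = 37.0 / 7.8700 = 4.701 yr.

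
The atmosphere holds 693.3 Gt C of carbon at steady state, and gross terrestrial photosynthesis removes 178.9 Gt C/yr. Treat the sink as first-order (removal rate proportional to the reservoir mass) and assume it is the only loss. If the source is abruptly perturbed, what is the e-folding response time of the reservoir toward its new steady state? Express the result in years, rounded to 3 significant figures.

For a linear reservoir the response time equals the residence time τ = M/F.
τ = 693.3 / 178.9 = 3.875 yr.

3.88 yr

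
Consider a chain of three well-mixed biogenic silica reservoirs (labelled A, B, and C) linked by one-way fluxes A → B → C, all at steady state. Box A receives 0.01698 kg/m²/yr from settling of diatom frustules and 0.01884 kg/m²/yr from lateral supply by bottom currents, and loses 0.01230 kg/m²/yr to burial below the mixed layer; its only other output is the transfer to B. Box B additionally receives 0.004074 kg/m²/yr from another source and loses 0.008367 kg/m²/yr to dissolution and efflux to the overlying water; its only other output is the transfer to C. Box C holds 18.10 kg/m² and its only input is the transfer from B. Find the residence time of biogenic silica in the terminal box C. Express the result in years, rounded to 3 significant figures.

941 yr

Box A: F(A→B) = (0.01698 + 0.01884) − 0.01230 = 0.023520 kg/m²/yr.
Box B: F(B→C) = (0.023520 + 0.004074) − 0.008367 = 0.019227 kg/m²/yr.
Box C throughput = its input = 0.019227 kg/m²/yr; τ = 18.10 / 0.019227 = 941.4 yr.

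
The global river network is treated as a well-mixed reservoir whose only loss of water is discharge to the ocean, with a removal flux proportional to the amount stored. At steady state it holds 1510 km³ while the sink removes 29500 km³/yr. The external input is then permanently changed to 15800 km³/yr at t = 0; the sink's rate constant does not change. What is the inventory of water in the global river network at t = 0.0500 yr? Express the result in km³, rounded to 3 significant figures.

1070 km³

The sink rate constant is k = F₀/M₀ = 29500/1510 = 19.54 yr⁻¹.
Solving dM/dt = F₁ − kM with M(0) = M₀ gives M(t) = F₁/k + (M₀ − F₁/k)·e^(−kt).
F₁/k = 15800/19.54 = 808.75 km³; kt = 19.54 × 0.0500 = 0.9768, e^(−kt) = 0.3765.
M(0.0500) = 808.75 + (1510 − 808.75) × 0.3765 = 808.75 + 264.0 = 1072.8 km³.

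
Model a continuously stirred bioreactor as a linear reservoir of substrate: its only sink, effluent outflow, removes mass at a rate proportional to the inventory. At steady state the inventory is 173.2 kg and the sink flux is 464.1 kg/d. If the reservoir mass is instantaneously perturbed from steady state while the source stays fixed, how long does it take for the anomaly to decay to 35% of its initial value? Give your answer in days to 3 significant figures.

For a linear reservoir the anomaly decays as exp(−t/τ) with τ = M/F = 173.2/464.1 = 0.3732 d.
exp(−t/τ) = 0.35 ⇒ t = −τ ln(0.35) = 0.3732 × 1.050 = 0.3918 d.

0.392 d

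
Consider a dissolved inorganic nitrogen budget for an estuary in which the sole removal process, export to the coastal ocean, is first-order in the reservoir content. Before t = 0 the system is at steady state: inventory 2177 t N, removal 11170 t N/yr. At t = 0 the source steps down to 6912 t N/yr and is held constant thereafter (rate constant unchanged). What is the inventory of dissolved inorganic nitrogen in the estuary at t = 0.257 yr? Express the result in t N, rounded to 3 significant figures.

1570 t N

Residence time τ = M₀/F₀ = 0.1949 yr. The eventual steady state is M_∞ = M₀·(F₁/F₀) = 2177 × 6912/11170 = 1347.1 t N.
The anomaly ΔM(t) = M(t) − M_∞ decays as ΔM₀·e^(−t/τ) with ΔM₀ = 2177 − 1347.1 = 829.9 t N.
At t = 0.257 yr, e^(−t/τ) = e^(−1.319) = 0.2675, so ΔM = 222.0 t N and M = 1347.1 + 222.0 = 1569.1 t N.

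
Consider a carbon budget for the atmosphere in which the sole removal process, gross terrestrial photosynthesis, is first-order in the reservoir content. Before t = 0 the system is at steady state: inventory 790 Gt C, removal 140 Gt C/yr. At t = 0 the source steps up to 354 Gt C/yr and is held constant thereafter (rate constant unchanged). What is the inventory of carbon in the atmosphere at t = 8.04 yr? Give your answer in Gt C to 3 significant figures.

1710 Gt C

Residence time τ = M₀/F₀ = 5.643 yr. The eventual steady state is M_∞ = M₀·(F₁/F₀) = 790 × 354/140 = 1997.6 Gt C.
The anomaly ΔM(t) = M(t) − M_∞ decays as ΔM₀·e^(−t/τ) with ΔM₀ = 790 − 1997.6 = −1208 Gt C.
At t = 8.04 yr, e^(−t/τ) = e^(−1.425) = 0.2406, so ΔM = −290.5 Gt C and M = 1997.6 − 290.5 = 1707.1 Gt C.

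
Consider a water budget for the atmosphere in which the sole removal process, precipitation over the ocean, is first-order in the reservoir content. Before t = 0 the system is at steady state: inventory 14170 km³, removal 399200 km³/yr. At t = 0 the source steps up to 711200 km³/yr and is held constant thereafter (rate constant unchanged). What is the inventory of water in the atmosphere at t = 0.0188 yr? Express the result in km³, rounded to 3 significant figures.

The sink rate constant is k = F₀/M₀ = 399200/14170 = 28.17 yr⁻¹.
Solving dM/dt = F₁ − kM with M(0) = M₀ gives M(t) = F₁/k + (M₀ − F₁/k)·e^(−kt).
F₁/k = 711200/28.17 = 25245 km³; kt = 28.17 × 0.0188 = 0.5296, e^(−kt) = 0.5888.
M(0.0188) = 25245 + (14170 − 25245) × 0.5888 = 25245 − 6521 = 18724 km³.

18700 km³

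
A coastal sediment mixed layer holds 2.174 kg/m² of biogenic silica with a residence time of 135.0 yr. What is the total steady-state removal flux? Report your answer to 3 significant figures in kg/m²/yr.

F = M / τ = 2.174 / 135.0 = 0.01610 kg/m²/yr.

0.0161 kg/m²/yr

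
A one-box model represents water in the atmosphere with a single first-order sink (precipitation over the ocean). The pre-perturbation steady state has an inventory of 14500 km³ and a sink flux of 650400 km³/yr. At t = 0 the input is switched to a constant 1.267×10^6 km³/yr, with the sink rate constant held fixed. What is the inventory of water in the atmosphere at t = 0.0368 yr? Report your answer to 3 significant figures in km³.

Residence time τ = M₀/F₀ = 0.02229 yr. The eventual steady state is M_∞ = M₀·(F₁/F₀) = 14500 × 1.267×10^6/650400 = 28246 km³.
The anomaly ΔM(t) = M(t) − M_∞ decays as ΔM₀·e^(−t/τ) with ΔM₀ = 14500 − 28246 = −13750 km³.
At t = 0.0368 yr, e^(−t/τ) = e^(−1.651) = 0.1919, so ΔM = −2638 km³ and M = 28246 − 2638 = 25608 km³.

25600 km³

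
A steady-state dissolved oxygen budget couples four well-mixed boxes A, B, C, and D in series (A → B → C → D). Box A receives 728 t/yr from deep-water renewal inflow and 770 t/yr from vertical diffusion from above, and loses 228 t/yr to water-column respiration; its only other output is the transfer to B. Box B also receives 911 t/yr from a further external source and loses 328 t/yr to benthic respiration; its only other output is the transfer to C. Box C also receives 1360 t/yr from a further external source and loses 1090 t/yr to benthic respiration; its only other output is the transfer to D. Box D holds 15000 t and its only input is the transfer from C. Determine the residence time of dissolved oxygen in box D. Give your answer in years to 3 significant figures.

Box A: F(A→B) = (728 + 770) − 228 = 1270.0 t/yr.
Box B: F(B→C) = (1270.0 + 911) − 328 = 1853.0 t/yr.
Box C: F(C→D) = (1853.0 + 1360) − 1090 = 2123.0 t/yr.
Box D throughput = its input = 2123.0 t/yr; τ = 15000 / 2123.0 = 7.065 yr.

7.07 yr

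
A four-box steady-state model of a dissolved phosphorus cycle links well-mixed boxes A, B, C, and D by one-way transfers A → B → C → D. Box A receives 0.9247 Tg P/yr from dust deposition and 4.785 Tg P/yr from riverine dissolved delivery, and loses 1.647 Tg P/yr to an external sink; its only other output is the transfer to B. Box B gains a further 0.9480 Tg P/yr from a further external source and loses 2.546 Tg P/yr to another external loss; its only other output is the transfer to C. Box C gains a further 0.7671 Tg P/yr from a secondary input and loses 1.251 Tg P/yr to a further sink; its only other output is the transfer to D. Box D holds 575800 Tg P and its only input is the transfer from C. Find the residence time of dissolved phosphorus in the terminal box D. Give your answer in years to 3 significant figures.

Box A: F(A→B) = (0.9247 + 4.785) − 1.647 = 4.0627 Tg P/yr.
Box B: F(B→C) = (4.0627 + 0.9480) − 2.546 = 2.4647 Tg P/yr.
Box C: F(C→D) = (2.4647 + 0.7671) − 1.251 = 1.9808 Tg P/yr.
Box D throughput = its input = 1.9808 Tg P/yr; τ = 575800 / 1.9808 = 290700 yr.

291000 yr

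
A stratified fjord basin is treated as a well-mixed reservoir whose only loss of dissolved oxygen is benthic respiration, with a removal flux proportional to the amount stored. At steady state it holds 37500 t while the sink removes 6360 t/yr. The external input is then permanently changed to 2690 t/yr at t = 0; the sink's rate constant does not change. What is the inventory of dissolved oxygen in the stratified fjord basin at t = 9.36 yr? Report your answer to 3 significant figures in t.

Residence time τ = M₀/F₀ = 5.896 yr. The eventual steady state is M_∞ = M₀·(F₁/F₀) = 37500 × 2690/6360 = 15861 t.
The anomaly ΔM(t) = M(t) − M_∞ decays as ΔM₀·e^(−t/τ) with ΔM₀ = 37500 − 15861 = 21640 t.
At t = 9.36 yr, e^(−t/τ) = e^(−1.587) = 0.2044, so ΔM = 4424 t and M = 15861 + 4424 = 20285 t.

20300 t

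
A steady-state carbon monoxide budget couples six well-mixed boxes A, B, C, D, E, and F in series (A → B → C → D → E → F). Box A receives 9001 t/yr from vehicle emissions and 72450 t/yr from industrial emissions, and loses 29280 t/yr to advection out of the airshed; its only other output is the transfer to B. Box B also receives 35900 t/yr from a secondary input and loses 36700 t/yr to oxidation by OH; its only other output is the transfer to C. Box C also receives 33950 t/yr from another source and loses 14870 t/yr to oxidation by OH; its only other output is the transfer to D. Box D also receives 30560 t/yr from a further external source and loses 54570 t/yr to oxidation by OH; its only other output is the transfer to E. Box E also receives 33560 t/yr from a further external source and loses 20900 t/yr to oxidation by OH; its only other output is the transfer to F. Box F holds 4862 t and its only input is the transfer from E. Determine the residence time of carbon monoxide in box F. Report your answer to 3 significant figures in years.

0.0823 yr

Box A: F(A→B) = (9001 + 72450) − 29280 = 52171 t/yr.
Box B: F(B→C) = (52171 + 35900) − 36700 = 51371 t/yr.
Box C: F(C→D) = (51371 + 33950) − 14870 = 70451 t/yr.
Box D: F(D→E) = (70451 + 30560) − 54570 = 46441 t/yr.
Box E: F(E→F) = (46441 + 33560) − 20900 = 59101 t/yr.
Box F throughput = its input = 59101 t/yr; τ = 4862 / 59101 = 0.08227 yr.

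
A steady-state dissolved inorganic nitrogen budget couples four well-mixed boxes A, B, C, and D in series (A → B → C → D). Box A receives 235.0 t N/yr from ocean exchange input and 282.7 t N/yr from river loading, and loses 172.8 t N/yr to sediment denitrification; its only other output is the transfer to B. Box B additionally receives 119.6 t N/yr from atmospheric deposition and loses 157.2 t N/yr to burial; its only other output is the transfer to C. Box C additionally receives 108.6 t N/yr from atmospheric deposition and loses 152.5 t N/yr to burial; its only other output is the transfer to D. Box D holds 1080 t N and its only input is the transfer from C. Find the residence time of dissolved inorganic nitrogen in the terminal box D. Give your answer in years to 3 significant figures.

4.10 yr

Box A: F(A→B) = (235.0 + 282.7) − 172.8 = 344.90 t N/yr.
Box B: F(B→C) = (344.90 + 119.6) − 157.2 = 307.30 t N/yr.
Box C: F(C→D) = (307.30 + 108.6) − 152.5 = 263.40 t N/yr.
Box D throughput = its input = 263.40 t N/yr; τ = 1080 / 263.40 = 4.100 yr.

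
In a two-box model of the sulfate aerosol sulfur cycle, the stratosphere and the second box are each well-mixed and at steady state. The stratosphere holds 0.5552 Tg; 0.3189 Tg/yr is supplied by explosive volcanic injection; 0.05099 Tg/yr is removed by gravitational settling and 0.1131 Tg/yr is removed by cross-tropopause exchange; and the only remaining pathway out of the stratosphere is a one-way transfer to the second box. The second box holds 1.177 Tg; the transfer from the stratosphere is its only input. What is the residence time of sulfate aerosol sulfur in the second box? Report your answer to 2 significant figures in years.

7.6 yr

Balance the stratosphere: ΣF_in = 0.31890 Tg/yr.
Transfer to the second box = ΣF_in − (0.05099 + 0.1131) = 0.15481 Tg/yr.
At steady state the output of the second box equals its input, 0.15481 Tg/yr.
τ = M / F = 1.177 / 0.15481 = 7.603 yr.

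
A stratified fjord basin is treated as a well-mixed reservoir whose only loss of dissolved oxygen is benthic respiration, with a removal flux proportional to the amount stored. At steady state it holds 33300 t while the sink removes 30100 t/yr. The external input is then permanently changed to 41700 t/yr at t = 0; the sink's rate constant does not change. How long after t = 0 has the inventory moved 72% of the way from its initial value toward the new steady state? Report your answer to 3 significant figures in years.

τ = M₀/F₀ = 33300/30100 = 1.106 yr.
The remaining gap fraction is e^(−t/τ); 72% covered ⇒ e^(−t/τ) = 0.280.
t = −τ ln(0.280) = 1.106 × 1.273 = 1.408 yr.

1.41 yr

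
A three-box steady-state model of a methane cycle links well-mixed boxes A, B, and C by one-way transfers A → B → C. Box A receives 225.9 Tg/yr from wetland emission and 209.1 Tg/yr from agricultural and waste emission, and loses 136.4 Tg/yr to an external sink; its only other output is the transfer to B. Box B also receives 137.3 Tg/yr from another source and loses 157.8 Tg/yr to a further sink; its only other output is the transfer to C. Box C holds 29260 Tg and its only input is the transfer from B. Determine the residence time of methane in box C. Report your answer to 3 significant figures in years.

Box A: F(A→B) = (225.9 + 209.1) − 136.4 = 298.60 Tg/yr.
Box B: F(B→C) = (298.60 + 137.3) − 157.8 = 278.10 Tg/yr.
Box C throughput = its input = 278.10 Tg/yr; τ = 29260 / 278.10 = 105.2 yr.

105 yr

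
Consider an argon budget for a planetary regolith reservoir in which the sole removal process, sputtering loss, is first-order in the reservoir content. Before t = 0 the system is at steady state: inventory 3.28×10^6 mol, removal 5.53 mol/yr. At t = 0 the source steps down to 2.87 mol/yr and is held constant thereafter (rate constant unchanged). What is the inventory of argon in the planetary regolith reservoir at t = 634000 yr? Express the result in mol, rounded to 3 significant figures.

2.24×10^6 mol

Residence time τ = M₀/F₀ = 593100 yr. The eventual steady state is M_∞ = M₀·(F₁/F₀) = 3.28×10^6 × 2.87/5.53 = 1.7023×10^6 mol.
The anomaly ΔM(t) = M(t) − M_∞ decays as ΔM₀·e^(−t/τ) with ΔM₀ = 3.28×10^6 − 1.7023×10^6 = 1.578×10^6 mol.
At t = 634000 yr, e^(−t/τ) = e^(−1.069) = 0.3434, so ΔM = 541800 mol and M = 1.7023×10^6 + 541800 = 2.2440×10^6 mol.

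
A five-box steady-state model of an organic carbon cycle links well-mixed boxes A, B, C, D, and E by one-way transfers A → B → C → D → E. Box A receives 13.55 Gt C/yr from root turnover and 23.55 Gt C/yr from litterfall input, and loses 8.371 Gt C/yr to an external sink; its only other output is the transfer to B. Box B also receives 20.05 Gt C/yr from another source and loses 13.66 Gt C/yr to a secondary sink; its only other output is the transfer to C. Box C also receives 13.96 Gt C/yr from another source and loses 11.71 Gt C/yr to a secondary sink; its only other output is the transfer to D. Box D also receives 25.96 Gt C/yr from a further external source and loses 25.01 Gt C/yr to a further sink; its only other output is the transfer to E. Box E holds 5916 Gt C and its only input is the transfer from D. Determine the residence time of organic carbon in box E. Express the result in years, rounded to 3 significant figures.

154 yr

Box A: F(A→B) = (13.55 + 23.55) − 8.371 = 28.729 Gt C/yr.
Box B: F(B→C) = (28.729 + 20.05) − 13.66 = 35.119 Gt C/yr.
Box C: F(C→D) = (35.119 + 13.96) − 11.71 = 37.369 Gt C/yr.
Box D: F(D→E) = (37.369 + 25.96) − 25.01 = 38.319 Gt C/yr.
Box E throughput = its input = 38.319 Gt C/yr; τ = 5916 / 38.319 = 154.4 yr.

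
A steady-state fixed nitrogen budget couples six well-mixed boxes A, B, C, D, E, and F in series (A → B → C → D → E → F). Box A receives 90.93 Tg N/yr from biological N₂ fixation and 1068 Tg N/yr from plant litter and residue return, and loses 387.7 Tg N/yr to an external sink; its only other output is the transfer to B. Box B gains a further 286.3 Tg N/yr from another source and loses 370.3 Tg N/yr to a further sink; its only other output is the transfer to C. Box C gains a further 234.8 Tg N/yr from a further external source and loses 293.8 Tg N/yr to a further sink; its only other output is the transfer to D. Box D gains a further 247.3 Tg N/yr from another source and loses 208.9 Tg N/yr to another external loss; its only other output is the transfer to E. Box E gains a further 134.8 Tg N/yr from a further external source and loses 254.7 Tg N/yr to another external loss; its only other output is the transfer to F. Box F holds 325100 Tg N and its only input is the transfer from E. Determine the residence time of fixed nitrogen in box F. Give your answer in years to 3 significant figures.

Box A: F(A→B) = (90.93 + 1068) − 387.7 = 771.23 Tg N/yr.
Box B: F(B→C) = (771.23 + 286.3) − 370.3 = 687.23 Tg N/yr.
Box C: F(C→D) = (687.23 + 234.8) − 293.8 = 628.23 Tg N/yr.
Box D: F(D→E) = (628.23 + 247.3) − 208.9 = 666.63 Tg N/yr.
Box E: F(E→F) = (666.63 + 134.8) − 254.7 = 546.73 Tg N/yr.
Box F throughput = its input = 546.73 Tg N/yr; τ = 325100 / 546.73 = 594.6 yr.

595 yr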